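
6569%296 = 57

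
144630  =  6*24105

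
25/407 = 25/407 = 0.06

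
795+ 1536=2331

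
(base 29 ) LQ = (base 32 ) jr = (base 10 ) 635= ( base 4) 21323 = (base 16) 27B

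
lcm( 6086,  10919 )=371246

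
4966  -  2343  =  2623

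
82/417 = 82/417 = 0.20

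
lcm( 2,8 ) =8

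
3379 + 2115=5494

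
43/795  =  43/795=0.05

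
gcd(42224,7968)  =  16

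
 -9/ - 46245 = 3/15415 = 0.00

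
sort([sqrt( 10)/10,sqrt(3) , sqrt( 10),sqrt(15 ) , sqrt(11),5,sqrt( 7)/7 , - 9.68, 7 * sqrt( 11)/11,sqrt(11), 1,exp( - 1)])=[ - 9.68,sqrt( 10)/10,exp(  -  1 ), sqrt(7)/7,1, sqrt(3 ),7*sqrt(  11)/11,sqrt( 10 ),sqrt (11),sqrt(11),sqrt( 15),5]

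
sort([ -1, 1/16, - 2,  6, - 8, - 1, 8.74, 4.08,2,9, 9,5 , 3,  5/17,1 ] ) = [-8, - 2 , - 1, - 1, 1/16  ,  5/17, 1, 2,3, 4.08,5,  6, 8.74,9, 9]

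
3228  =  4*807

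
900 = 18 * 50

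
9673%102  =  85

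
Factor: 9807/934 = 2^(-1 )  *  3^1*7^1 =21/2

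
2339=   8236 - 5897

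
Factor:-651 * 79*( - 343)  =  3^1*7^4*31^1*79^1 = 17640147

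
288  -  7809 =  - 7521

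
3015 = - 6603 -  - 9618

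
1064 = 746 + 318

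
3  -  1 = 2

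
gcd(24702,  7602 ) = 6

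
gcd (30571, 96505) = 1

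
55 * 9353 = 514415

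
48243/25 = 48243/25 = 1929.72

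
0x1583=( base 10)5507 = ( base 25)8K7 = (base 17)120G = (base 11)4157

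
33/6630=11/2210  =  0.00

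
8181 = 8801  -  620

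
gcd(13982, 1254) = 2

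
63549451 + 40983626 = 104533077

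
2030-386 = 1644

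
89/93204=89/93204 = 0.00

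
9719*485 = 4713715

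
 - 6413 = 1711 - 8124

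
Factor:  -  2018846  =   - 2^1 * 347^1* 2909^1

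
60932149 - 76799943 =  - 15867794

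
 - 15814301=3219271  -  19033572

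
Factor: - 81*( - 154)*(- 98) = - 2^2*3^4*7^3*11^1 =-1222452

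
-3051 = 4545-7596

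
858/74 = 11 + 22/37 = 11.59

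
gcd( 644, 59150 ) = 14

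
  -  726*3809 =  - 2765334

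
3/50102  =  3/50102 = 0.00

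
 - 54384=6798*( - 8)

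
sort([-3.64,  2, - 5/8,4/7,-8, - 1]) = [ - 8, - 3.64,-1, - 5/8, 4/7,2]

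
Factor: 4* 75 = 2^2*3^1*5^2 = 300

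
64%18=10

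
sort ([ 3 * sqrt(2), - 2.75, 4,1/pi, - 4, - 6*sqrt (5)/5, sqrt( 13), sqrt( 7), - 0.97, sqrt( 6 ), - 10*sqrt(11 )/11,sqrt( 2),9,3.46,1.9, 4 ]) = [ - 4,  -  10*sqrt (11)/11,-2.75,-6*sqrt( 5 )/5, - 0.97,1/pi,sqrt(2), 1.9,  sqrt( 6), sqrt(7), 3.46,sqrt (13 ),4,4,3*sqrt(2),9 ]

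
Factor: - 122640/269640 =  - 146/321= - 2^1 * 3^( - 1)* 73^1*107^ ( - 1) 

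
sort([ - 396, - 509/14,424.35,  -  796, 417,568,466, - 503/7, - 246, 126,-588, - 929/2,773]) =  [ - 796, - 588, - 929/2, - 396, - 246 , - 503/7, - 509/14,126,417,424.35,466,568,773]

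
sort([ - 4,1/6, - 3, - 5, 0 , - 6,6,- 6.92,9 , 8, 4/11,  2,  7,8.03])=[-6.92, - 6  ,-5, - 4, - 3,0, 1/6,4/11,  2,6,7, 8, 8.03, 9]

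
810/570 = 27/19 =1.42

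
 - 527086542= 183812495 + - 710899037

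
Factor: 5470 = 2^1*5^1*547^1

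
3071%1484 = 103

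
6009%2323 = 1363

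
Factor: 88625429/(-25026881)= - 11^( - 1)*8387^1*10567^1*2275171^( -1 ) 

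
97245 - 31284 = 65961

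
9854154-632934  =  9221220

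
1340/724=1  +  154/181=1.85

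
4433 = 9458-5025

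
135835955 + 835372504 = 971208459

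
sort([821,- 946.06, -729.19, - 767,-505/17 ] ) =[ - 946.06, - 767, - 729.19, - 505/17,821 ] 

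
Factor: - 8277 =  - 3^1*31^1 * 89^1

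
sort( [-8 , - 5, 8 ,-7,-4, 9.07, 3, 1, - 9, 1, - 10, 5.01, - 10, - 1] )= [-10,-10, - 9 , - 8, - 7,-5, - 4, - 1, 1,1,  3,5.01, 8, 9.07] 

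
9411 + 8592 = 18003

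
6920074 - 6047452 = 872622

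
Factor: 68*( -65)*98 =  - 2^3*5^1*7^2*13^1*17^1 = - 433160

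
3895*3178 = 12378310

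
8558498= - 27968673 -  - 36527171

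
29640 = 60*494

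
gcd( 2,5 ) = 1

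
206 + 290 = 496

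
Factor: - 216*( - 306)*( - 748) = - 2^6*3^5*11^1*17^2 = - 49439808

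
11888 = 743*16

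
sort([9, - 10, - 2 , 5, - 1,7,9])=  [ - 10,-2, - 1,5, 7,9,9 ]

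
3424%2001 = 1423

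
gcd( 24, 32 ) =8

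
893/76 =47/4 = 11.75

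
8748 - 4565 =4183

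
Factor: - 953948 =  -2^2*23^1*10369^1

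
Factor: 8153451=3^2 *19^1 * 47681^1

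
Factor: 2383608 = 2^3 *3^1*99317^1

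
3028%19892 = 3028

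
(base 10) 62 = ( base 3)2022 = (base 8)76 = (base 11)57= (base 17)3B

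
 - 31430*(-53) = 1665790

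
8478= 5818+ 2660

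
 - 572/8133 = -572/8133 = - 0.07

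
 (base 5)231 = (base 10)66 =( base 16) 42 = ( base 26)2e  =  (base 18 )3C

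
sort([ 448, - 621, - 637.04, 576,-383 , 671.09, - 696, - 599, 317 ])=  [ - 696 , - 637.04, - 621, - 599, - 383, 317, 448, 576, 671.09] 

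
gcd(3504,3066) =438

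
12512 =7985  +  4527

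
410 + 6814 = 7224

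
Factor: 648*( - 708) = -2^5*3^5*59^1 = - 458784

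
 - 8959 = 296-9255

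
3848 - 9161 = -5313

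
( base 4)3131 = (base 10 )221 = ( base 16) DD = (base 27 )85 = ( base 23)9E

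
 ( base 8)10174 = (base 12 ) 2538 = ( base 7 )15206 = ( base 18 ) d08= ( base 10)4220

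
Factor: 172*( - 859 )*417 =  - 61610916=- 2^2*3^1*43^1*139^1 * 859^1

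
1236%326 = 258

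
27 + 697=724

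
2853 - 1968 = 885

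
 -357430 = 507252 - 864682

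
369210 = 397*930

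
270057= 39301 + 230756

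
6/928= 3/464 = 0.01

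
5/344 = 5/344 =0.01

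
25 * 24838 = 620950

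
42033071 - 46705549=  - 4672478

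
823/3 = 823/3 = 274.33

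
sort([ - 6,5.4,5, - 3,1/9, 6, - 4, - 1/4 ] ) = [ -6, -4,  -  3, - 1/4,1/9, 5,5.4,6]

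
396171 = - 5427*( - 73)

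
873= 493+380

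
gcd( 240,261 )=3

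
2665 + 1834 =4499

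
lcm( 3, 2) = 6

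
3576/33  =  108 + 4/11= 108.36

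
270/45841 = 270/45841 = 0.01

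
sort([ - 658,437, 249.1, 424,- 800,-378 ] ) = [-800 ,  -  658, - 378,249.1, 424,437 ] 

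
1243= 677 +566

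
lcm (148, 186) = 13764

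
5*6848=34240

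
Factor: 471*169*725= 57709275 = 3^1*5^2*13^2*29^1*157^1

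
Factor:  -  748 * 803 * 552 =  - 331555488 = - 2^5*3^1 * 11^2*17^1 * 23^1*73^1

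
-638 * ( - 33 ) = 21054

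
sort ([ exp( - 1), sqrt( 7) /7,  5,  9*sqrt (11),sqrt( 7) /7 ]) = [exp( - 1) , sqrt(7) /7,sqrt(7)/7,5,9*sqrt( 11)] 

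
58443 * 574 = 33546282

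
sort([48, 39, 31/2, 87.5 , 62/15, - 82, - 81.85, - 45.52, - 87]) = [-87, - 82,-81.85, - 45.52 , 62/15,31/2,  39,48, 87.5]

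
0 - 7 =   -  7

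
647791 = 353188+294603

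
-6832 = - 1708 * 4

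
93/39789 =31/13263 = 0.00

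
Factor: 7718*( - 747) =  - 5765346 = - 2^1*3^2*17^1*83^1*227^1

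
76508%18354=3092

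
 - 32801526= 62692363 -95493889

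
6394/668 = 9 + 191/334 = 9.57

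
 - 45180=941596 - 986776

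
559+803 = 1362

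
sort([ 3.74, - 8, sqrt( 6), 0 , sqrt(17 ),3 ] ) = [ - 8,0,  sqrt( 6), 3,  3.74, sqrt( 17)] 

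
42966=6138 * 7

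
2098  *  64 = 134272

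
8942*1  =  8942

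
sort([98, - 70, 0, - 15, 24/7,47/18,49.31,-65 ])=[ - 70,- 65 ,-15,0, 47/18, 24/7,49.31, 98] 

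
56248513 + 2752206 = 59000719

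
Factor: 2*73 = 146 = 2^1*73^1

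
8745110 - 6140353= 2604757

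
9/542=9/542 =0.02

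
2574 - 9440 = - 6866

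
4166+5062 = 9228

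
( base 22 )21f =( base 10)1005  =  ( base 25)1F5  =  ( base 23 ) 1KG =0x3ED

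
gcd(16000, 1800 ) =200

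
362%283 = 79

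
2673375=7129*375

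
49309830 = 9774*5045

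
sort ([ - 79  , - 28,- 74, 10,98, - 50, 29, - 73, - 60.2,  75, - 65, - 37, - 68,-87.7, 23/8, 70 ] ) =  [- 87.7,-79, - 74, - 73,  -  68 ,-65 , - 60.2, - 50, - 37 ,- 28,23/8, 10,29,70,  75,98 ] 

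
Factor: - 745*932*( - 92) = 63879280 = 2^4*5^1*23^1*149^1*233^1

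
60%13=8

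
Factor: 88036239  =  3^1 * 3323^1*8831^1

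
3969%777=84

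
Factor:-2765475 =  - 3^3*5^2*17^1 * 241^1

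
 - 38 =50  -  88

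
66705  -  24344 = 42361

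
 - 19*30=-570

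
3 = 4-1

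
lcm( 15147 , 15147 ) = 15147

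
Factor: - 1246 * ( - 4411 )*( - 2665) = -14647122490 = -2^1*5^1* 7^1*11^1*13^1* 41^1*89^1*401^1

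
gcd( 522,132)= 6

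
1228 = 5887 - 4659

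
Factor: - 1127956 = - 2^2*281989^1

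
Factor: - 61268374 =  - 2^1 * 17^1* 37^1 * 113^1 * 431^1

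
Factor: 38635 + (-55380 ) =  - 16745 = - 5^1*17^1 * 197^1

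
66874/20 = 3343 + 7/10 = 3343.70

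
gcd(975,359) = 1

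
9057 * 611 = 5533827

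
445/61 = 445/61 =7.30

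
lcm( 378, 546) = 4914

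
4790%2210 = 370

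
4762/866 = 2381/433 = 5.50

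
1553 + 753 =2306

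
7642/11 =7642/11 = 694.73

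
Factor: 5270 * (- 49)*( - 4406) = 2^2 * 5^1*7^2 *17^1*31^1*2203^1 = 1137761380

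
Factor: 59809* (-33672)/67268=-503472162/16817 = -  2^1*3^1*23^1*61^1*67^ ( - 1)*251^ ( - 1)*59809^1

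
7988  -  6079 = 1909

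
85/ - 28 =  - 4 + 27/28 = -3.04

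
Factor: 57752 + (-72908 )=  - 2^2 * 3^2*421^1 = - 15156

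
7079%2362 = 2355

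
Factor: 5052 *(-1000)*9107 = -2^5*3^1*5^3*7^1*421^1 *1301^1  =  -  46008564000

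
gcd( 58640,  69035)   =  5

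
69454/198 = 3157/9 = 350.78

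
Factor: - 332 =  - 2^2*83^1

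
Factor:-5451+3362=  - 2089=-  2089^1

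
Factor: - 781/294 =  -2^( - 1 )*3^ (  -  1)*7^( - 2)*11^1*71^1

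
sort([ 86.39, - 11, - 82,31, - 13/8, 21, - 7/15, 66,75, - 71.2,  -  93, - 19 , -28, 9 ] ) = [ - 93, -82, - 71.2 , - 28, - 19, - 11, - 13/8, - 7/15,  9,  21,  31,66,75,86.39] 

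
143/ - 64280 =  - 1+64137/64280 = -0.00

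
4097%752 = 337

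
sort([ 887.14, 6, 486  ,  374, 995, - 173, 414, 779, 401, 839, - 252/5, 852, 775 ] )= [ - 173 ,- 252/5,  6, 374, 401, 414,486, 775, 779, 839, 852, 887.14,  995]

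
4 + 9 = 13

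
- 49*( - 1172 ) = 57428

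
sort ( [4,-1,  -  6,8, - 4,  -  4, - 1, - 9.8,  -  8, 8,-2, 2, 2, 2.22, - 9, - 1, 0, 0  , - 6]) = [ - 9.8, - 9,  -  8, - 6,- 6,-4, - 4, - 2, -1, - 1, - 1,0, 0,2,2,2.22, 4,8, 8 ] 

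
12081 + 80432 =92513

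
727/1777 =727/1777 = 0.41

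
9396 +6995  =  16391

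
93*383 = 35619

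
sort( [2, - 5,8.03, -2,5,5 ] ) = [- 5 ,-2,2,5, 5, 8.03]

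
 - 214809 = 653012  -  867821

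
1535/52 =29 + 27/52= 29.52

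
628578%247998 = 132582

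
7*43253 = 302771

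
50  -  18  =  32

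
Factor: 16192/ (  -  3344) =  - 92/19= -  2^2*19^ (-1)*23^1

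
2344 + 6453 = 8797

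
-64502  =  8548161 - 8612663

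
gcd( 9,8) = 1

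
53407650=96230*555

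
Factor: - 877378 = -2^1*193^1*2273^1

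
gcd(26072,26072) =26072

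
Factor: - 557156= - 2^2 * 19^1 * 7331^1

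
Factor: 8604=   2^2*3^2*239^1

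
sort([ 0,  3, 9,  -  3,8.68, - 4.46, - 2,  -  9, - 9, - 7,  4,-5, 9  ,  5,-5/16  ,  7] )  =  [ -9, - 9, - 7, - 5,-4.46,- 3,  -  2,-5/16,  0, 3, 4,  5, 7,8.68,  9 , 9 ] 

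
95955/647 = 95955/647 =148.31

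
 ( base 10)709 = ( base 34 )KT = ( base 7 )2032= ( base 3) 222021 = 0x2c5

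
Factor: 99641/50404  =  2^ ( - 2)*37^1*2693^1*12601^( - 1) 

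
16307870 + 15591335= 31899205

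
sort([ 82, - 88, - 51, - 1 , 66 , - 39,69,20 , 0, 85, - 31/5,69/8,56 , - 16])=[ - 88, - 51, - 39, - 16, - 31/5 , - 1, 0, 69/8, 20,56,66, 69,82, 85 ] 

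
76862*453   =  34818486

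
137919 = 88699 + 49220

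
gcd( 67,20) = 1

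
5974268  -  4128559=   1845709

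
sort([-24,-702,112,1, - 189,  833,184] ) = [-702,-189, - 24,1,112,184,  833] 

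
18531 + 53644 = 72175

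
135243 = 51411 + 83832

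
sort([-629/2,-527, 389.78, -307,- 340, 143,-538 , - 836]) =[-836,  -  538,  -  527,-340, - 629/2, - 307,143, 389.78] 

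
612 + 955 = 1567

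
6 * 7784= 46704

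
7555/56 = 134 + 51/56 = 134.91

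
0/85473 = 0 = 0.00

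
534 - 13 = 521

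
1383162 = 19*72798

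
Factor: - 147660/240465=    - 2^2 * 17^ ( - 1)*41^( - 1)*107^1 = - 428/697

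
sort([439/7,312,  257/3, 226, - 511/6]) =[ - 511/6,  439/7, 257/3,226 , 312 ]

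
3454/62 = 55 + 22/31 = 55.71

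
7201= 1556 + 5645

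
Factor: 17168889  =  3^1*101^1 * 56663^1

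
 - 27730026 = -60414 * 459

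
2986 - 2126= 860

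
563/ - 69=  - 563/69  =  - 8.16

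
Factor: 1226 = 2^1 * 613^1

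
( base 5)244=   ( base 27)2k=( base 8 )112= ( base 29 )2g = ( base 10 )74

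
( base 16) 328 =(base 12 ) 574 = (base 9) 1087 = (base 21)1HA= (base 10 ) 808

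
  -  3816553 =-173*22061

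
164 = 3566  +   - 3402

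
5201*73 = 379673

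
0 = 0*709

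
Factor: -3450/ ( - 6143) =2^1*3^1*5^2*23^1*6143^( - 1)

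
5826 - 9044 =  - 3218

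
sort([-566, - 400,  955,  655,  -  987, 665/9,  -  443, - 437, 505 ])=[ - 987, - 566 , - 443 , - 437, - 400,665/9 , 505, 655, 955]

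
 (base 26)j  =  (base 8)23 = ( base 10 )19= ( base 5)34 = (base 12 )17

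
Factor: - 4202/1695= -2^1*3^( - 1)*5^( - 1)*11^1*113^( - 1) * 191^1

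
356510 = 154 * 2315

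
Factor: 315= 3^2*5^1*7^1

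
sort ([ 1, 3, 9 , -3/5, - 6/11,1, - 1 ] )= [ - 1, - 3/5, - 6/11,1,1,  3, 9] 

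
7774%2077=1543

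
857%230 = 167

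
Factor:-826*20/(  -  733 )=16520/733 = 2^3*5^1 *7^1*59^1*733^(  -  1)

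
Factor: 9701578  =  2^1*2099^1 * 2311^1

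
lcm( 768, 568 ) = 54528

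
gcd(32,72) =8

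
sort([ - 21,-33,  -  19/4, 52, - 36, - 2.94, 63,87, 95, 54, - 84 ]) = [-84 ,-36, - 33, - 21,  -  19/4,-2.94 , 52, 54,63, 87, 95]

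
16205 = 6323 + 9882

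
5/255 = 1/51  =  0.02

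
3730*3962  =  14778260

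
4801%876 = 421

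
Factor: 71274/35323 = 2^1 * 3^1*7^1*1697^1 * 35323^( - 1 )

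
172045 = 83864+88181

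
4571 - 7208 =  - 2637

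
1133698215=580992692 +552705523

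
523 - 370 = 153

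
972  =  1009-37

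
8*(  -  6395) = -51160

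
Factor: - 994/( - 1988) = 2^(-1) = 1/2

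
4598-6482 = - 1884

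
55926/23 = 55926/23  =  2431.57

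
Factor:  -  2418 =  - 2^1*3^1 * 13^1* 31^1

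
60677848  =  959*63272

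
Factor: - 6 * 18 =-108 = - 2^2*3^3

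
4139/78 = 4139/78  =  53.06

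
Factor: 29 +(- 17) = 2^2*3^1 = 12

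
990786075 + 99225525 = 1090011600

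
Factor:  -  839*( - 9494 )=7965466 = 2^1*47^1 * 101^1*839^1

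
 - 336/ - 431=336/431 = 0.78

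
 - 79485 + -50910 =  - 130395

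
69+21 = 90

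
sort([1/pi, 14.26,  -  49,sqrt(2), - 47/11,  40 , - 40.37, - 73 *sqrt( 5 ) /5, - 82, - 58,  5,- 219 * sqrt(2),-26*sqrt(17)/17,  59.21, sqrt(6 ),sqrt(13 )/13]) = [ - 219*sqrt(2),-82, - 58, -49, - 40.37, - 73 * sqrt (5)/5, - 26*sqrt ( 17)/17,  -  47/11, sqrt ( 13)/13, 1/pi, sqrt( 2), sqrt(6 ), 5, 14.26, 40, 59.21]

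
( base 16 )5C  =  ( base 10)92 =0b1011100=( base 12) 78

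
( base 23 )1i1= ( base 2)1110110000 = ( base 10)944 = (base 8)1660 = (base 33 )sk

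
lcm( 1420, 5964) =29820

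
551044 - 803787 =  - 252743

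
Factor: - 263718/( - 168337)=2^1 *3^2*7^2 * 563^( - 1 ) = 882/563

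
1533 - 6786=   -  5253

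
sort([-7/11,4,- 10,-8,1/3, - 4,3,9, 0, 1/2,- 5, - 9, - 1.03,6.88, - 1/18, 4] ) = [ - 10,-9, - 8,  -  5,-4, - 1.03, - 7/11, - 1/18,0,1/3, 1/2, 3,4,4, 6.88, 9]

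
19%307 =19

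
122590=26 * 4715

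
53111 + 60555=113666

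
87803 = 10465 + 77338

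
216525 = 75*2887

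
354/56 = 6 + 9/28 = 6.32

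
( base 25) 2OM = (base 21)453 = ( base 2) 11101010000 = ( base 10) 1872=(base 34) 1L2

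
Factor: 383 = 383^1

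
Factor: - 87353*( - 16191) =1414332423 = 3^2*7^2*257^1*12479^1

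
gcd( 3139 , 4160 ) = 1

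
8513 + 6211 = 14724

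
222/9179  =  222/9179=0.02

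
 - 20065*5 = -100325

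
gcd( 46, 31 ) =1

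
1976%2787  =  1976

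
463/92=463/92 = 5.03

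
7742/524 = 3871/262 = 14.77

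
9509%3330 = 2849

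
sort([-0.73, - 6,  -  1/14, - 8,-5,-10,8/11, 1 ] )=[-10, - 8,-6 ,-5,-0.73, - 1/14, 8/11 , 1] 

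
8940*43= 384420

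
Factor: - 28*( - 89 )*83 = 2^2*7^1*83^1*89^1= 206836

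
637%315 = 7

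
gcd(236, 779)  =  1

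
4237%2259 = 1978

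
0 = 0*7086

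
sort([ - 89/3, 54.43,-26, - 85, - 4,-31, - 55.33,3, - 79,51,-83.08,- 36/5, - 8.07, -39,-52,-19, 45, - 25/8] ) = [  -  85, - 83.08,  -  79, - 55.33,-52, - 39 ,  -  31,-89/3, -26,-19,-8.07,-36/5, - 4, - 25/8,3 , 45 , 51 , 54.43] 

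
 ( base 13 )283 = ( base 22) K5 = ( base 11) 375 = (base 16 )1BD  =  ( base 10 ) 445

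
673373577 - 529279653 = 144093924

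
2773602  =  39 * 71118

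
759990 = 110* 6909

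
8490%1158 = 384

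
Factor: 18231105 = 3^1*5^1*1215407^1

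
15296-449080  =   - 433784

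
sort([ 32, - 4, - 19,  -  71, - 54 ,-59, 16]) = [ - 71 , - 59, - 54, - 19, - 4, 16, 32 ]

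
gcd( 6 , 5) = 1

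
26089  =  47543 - 21454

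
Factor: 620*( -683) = - 423460 = - 2^2 * 5^1* 31^1*683^1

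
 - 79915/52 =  - 1537 + 9/52 = - 1536.83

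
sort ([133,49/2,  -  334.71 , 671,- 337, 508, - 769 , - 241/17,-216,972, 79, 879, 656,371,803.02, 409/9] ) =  [  -  769,  -  337 ,  -  334.71 , - 216, - 241/17,49/2,409/9, 79, 133,371, 508, 656,671, 803.02 , 879, 972]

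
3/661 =3/661 = 0.00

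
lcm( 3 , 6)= 6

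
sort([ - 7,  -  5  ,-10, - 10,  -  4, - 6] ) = [ - 10 , - 10, - 7, - 6, - 5 , - 4 ] 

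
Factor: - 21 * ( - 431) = 3^1*7^1*431^1 = 9051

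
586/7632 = 293/3816 = 0.08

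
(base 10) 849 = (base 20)229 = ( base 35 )O9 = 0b1101010001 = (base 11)702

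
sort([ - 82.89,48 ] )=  [-82.89, 48 ] 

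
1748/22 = 79 + 5/11 = 79.45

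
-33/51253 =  - 33/51253=- 0.00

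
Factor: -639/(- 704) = 2^ ( - 6)*3^2*11^(  -  1 ) * 71^1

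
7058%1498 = 1066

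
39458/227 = 173 + 187/227 = 173.82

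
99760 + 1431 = 101191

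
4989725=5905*845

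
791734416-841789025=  - 50054609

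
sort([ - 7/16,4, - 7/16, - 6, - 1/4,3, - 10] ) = [ - 10, - 6, - 7/16,  -  7/16, - 1/4, 3,4 ] 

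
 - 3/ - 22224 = 1/7408 = 0.00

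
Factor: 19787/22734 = 2^( - 1)*3^ (-3 ) * 47^1 =47/54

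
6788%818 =244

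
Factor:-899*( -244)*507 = 111213492=2^2*3^1*13^2 * 29^1*31^1*61^1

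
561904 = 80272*7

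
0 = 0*366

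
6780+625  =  7405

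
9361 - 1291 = 8070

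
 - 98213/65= - 1511 + 2/65 = - 1510.97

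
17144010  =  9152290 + 7991720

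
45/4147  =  45/4147 = 0.01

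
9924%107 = 80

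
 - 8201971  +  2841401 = -5360570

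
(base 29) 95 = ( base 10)266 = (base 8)412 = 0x10A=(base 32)8a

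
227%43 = 12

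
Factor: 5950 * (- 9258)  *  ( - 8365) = 460786861500  =  2^2 * 3^1*5^3 * 7^2 * 17^1*239^1  *  1543^1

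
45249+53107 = 98356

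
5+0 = 5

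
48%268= 48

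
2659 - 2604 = 55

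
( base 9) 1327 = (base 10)997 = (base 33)U7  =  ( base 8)1745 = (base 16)3e5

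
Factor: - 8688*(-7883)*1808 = 123825407232 =2^8*3^1*113^1*181^1  *  7883^1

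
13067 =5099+7968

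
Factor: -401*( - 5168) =2^4*17^1*19^1*401^1  =  2072368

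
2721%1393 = 1328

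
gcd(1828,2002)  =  2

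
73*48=3504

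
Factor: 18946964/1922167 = 2^2*13^(-1)*239^1* 19819^1*147859^( - 1)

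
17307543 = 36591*473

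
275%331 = 275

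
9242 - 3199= 6043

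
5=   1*5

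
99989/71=1408  +  21/71 =1408.30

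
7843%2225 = 1168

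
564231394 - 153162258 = 411069136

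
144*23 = 3312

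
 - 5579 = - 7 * 797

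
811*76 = 61636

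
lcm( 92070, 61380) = 184140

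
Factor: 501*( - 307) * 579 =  - 89054253 = - 3^2 * 167^1*193^1  *  307^1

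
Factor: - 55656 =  - 2^3 * 3^2*773^1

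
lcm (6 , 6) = 6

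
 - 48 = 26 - 74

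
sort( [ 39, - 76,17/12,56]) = [ - 76, 17/12,39, 56]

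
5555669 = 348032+5207637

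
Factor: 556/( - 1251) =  - 2^2*3^ ( - 2 )=-4/9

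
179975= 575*313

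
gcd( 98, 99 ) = 1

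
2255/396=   205/36  =  5.69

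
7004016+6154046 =13158062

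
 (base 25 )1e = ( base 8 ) 47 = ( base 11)36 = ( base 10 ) 39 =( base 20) 1J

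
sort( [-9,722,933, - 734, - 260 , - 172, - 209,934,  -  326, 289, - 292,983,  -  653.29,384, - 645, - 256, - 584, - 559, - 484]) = [-734, - 653.29, - 645, -584, -559, - 484,-326, - 292, - 260, - 256, - 209, - 172, - 9, 289,384, 722,933,934, 983]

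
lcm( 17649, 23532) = 70596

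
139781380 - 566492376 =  - 426710996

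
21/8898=7/2966=0.00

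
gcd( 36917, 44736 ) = 1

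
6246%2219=1808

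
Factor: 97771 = 97771^1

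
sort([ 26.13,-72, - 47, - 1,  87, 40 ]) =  [  -  72, - 47,- 1,  26.13,40, 87 ] 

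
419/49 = 8  +  27/49 = 8.55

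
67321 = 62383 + 4938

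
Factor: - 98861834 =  - 2^1*17^1*521^1 * 5581^1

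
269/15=269/15=17.93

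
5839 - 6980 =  - 1141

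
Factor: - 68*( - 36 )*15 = 2^4*3^3 * 5^1*17^1  =  36720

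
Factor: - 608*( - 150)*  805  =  2^6*3^1*5^3*7^1*19^1*23^1= 73416000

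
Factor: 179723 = 53^1*3391^1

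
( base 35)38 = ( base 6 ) 305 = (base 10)113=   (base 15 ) 78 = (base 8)161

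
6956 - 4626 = 2330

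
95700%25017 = 20649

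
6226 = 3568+2658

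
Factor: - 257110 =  - 2^1 * 5^1*7^1*3673^1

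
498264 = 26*19164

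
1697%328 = 57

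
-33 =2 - 35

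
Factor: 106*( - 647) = -2^1*53^1*647^1 = - 68582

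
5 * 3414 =17070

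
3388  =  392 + 2996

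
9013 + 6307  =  15320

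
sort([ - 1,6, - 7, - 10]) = [ - 10, - 7, - 1,6] 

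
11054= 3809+7245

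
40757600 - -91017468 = 131775068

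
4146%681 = 60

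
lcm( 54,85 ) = 4590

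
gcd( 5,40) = 5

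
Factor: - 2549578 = -2^1*311^1*4099^1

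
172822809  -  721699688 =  - 548876879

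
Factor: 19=19^1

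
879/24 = 36 + 5/8 = 36.62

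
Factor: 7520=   2^5*5^1*47^1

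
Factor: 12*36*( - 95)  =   - 2^4 * 3^3*5^1*19^1 = - 41040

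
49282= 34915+14367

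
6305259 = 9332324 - 3027065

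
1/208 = 1/208 = 0.00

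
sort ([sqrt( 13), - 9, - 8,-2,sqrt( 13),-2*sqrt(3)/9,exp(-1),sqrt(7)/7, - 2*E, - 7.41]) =[-9, -8,-7.41,-2*E, - 2 , - 2*sqrt (3)/9, exp (-1),sqrt ( 7) /7,sqrt(13)  ,  sqrt(13)]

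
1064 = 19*56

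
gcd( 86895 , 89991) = 9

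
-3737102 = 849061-4586163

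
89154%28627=3273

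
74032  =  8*9254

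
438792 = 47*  9336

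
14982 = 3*4994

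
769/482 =769/482 = 1.60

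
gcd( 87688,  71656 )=8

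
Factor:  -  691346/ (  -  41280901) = 2^1*19^( - 1) * 345673^1*2172679^ ( - 1)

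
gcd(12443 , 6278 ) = 1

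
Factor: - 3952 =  - 2^4*13^1*19^1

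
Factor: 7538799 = 3^1* 509^1 * 4937^1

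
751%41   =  13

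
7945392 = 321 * 24752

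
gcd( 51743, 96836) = 1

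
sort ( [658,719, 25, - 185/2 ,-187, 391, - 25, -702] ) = [ - 702, - 187, - 185/2, - 25, 25,391,658, 719]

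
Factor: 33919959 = 3^1 *19^1*595087^1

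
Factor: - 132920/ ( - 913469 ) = 2^3*5^1*193^( - 1)*3323^1*4733^( - 1 )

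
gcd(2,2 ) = 2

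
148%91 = 57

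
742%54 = 40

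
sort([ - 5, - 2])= [-5 , - 2 ]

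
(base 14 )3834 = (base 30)AS6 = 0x2676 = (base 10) 9846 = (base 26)eei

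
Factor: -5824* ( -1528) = 2^9*7^1*13^1*191^1=8899072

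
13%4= 1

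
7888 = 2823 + 5065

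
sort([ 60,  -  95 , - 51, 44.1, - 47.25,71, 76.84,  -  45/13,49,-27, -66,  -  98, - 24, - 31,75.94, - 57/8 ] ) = [ - 98, - 95, - 66, - 51, - 47.25,-31,-27,  -  24,  -  57/8, - 45/13 , 44.1 , 49,60, 71,75.94, 76.84]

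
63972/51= 21324/17  =  1254.35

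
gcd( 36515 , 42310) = 5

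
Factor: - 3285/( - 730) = 9/2= 2^( - 1)*3^2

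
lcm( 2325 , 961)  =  72075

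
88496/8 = 11062 = 11062.00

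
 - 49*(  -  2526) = 123774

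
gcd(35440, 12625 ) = 5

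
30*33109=993270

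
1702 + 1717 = 3419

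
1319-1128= 191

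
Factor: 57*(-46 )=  - 2622 = - 2^1 * 3^1*19^1* 23^1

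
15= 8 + 7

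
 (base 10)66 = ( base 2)1000010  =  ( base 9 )73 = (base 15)46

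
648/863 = 648/863= 0.75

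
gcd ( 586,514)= 2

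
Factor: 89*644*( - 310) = - 17767960 = - 2^3*5^1*7^1*23^1*31^1 * 89^1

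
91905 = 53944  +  37961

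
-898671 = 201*( - 4471)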